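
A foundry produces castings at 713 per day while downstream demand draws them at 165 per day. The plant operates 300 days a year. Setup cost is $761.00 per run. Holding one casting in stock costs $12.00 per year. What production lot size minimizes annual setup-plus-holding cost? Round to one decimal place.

Annual demand D = 165 × 300 = 49,500.
Production build-up factor (1 − d/p) = 1 − 165/713 = 0.7686.
Q* = √(2DS / (H(1 − d/p))) = √(2 × 49,500 × 761 / (12 × 0.7686)).
= √(75,339,000 / 9.223) ≈ 2858.076.

Q* ≈ 2,858.1 castings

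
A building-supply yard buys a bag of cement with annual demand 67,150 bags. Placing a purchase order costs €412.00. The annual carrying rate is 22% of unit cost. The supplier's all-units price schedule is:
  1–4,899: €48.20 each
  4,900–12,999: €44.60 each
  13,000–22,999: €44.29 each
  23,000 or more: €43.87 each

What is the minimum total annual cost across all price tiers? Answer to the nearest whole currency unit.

TC* ≈ €3,024,575

Holding cost per unit per year at price C is H = 0.22·C.
Evaluate total cost at each tier's feasible EOQ or, if the EOQ is below the tier, at the tier's minimum quantity.
EOQ at €48.20 = 2284.3 (feasible in tier 1): TC = 67,150×€48.20 + (67,150/2284.3)×412 + (2284.3/2)×0.22×€48.20 = €3,260,852.64.
EOQ at €44.60 = 2374.7 < 4900, so use break Q=4900: TC = 67,150×€44.60 + (67,150/4900.0)×412 + (4900.0/2)×0.22×€44.60 = €3,024,575.48.
EOQ at €44.29 = 2383.0 < 13000, so use break Q=13000: TC = 67,150×€44.29 + (67,150/13000.0)×412 + (13000.0/2)×0.22×€44.29 = €3,039,536.34.
EOQ at €43.87 = 2394.4 < 23000, so use break Q=23000: TC = 67,150×€43.87 + (67,150/23000.0)×412 + (23000.0/2)×0.22×€43.87 = €3,058,064.46.
Lowest total cost among the candidates is at Q = 4900.0.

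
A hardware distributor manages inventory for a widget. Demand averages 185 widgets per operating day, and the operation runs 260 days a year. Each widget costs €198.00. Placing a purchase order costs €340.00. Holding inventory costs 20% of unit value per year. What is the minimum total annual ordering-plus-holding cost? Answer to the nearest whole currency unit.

Annual demand D = 185 × 260 = 48,100.
Holding cost H = 0.20 × €198.00 = €39.6000 per unit per year.
The optimal lot size = √(2DS/H) = √(2 × 48,100 × 340 / 39.6) ≈ 908.82.
At the optimum the two cost components are equal, so total cost = 2·(Q*/2)H = Q*·H.
Minimum total = √(2DSH) = √(2 × 48,100 × 340 × 39.6) ≈ 35989.398.

TC* ≈ €35,989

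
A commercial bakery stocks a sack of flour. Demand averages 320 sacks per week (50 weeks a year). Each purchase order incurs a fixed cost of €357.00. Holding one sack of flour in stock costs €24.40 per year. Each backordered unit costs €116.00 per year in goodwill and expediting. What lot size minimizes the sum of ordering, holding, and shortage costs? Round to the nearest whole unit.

Q* ≈ 753 sacks

Annual demand D = 320 × 50 = 16,000.
With planned backorders, Q* = √(2DS/H) · √((H+B)/B).
√(2DS/H) = √(2 × 16,000 × 357 / 24.4) = 684.249.
√((H+B)/B) = √((24.4+116)/116) = 1.1002.
Q* ≈ 752.781.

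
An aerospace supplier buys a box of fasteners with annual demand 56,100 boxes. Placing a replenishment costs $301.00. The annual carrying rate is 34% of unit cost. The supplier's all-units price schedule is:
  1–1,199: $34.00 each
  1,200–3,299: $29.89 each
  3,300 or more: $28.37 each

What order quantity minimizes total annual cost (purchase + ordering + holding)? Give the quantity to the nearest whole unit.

Q* ≈ 3,300 boxes

Holding cost per unit per year at price C is H = 0.34·C.
Evaluate total cost at each tier's feasible EOQ or, if the EOQ is below the tier, at the tier's minimum quantity.
Tier 1 ($34.00): EOQ = 1709.2 exceeds tier's upper bound 1199, so this tier is dominated.
EOQ at $29.89 = 1823.0 (feasible in tier 2): TC = 56,100×$29.89 + (56,100/1823.0)×301 + (1823.0/2)×0.34×$29.89 = $1,695,355.02.
EOQ at $28.37 = 1871.2 < 3300, so use break Q=3300: TC = 56,100×$28.37 + (56,100/3300.0)×301 + (3300.0/2)×0.34×$28.37 = $1,612,589.57.
Lowest total cost is $1,612,589.57 at Q = 3300.0.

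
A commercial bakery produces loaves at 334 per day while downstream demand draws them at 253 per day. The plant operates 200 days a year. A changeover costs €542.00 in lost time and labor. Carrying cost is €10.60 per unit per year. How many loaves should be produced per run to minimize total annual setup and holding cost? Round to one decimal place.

Q* ≈ 4,619.2 loaves

Annual demand D = 253 × 200 = 50,600.
Production build-up factor (1 − d/p) = 1 − 253/334 = 0.2425.
Q* = √(2DS / (H(1 − d/p))) = √(2 × 50,600 × 542 / (10.6 × 0.2425)).
= √(54,850,400 / 2.5707) ≈ 4619.210.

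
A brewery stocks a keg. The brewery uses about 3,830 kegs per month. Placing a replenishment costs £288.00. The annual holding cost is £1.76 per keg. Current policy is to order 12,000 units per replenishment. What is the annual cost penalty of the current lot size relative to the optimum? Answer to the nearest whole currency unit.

Extra cost ≈ £4,837 per year

Annual demand D = 3,830 × 12 = 45,960.
EOQ = √(2DS/H) = √(2 × 45,960 × 288 / 1.76) ≈ 3878.33.
Cost at Q* = (D/Q*)S + (Q*/2)H = √(2DSH) ≈ £6,825.86.
Cost at Q = 12,000: (45,960/12,000)×288 + (12,000/2)×1.76 = £1,103.04 + £10,560.00 = £11,663.04.
Excess = £11,663.04 − £6,825.86 = £4,837.18.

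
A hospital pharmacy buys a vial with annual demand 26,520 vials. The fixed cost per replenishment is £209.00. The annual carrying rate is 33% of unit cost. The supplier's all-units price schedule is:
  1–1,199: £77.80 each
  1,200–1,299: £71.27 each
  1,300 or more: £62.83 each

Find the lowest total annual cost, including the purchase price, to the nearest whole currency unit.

Holding cost per unit per year at price C is H = 0.33·C.
Candidates are each tier's EOQ (if it falls in that tier) and each price-break quantity.
EOQ at £77.80 = 657.1 (feasible in tier 1): TC = 26,520×£77.80 + (26,520/657.1)×209 + (657.1/2)×0.33×£77.80 = £2,080,126.26.
EOQ at £71.27 = 686.5 < 1200, so use break Q=1200: TC = 26,520×£71.27 + (26,520/1200.0)×209 + (1200.0/2)×0.33×£71.27 = £1,908,810.76.
EOQ at £62.83 = 731.2 < 1300, so use break Q=1300: TC = 26,520×£62.83 + (26,520/1300.0)×209 + (1300.0/2)×0.33×£62.83 = £1,683,992.23.
Lowest total cost among the candidates is at Q = 1300.0.

TC* ≈ £1,683,992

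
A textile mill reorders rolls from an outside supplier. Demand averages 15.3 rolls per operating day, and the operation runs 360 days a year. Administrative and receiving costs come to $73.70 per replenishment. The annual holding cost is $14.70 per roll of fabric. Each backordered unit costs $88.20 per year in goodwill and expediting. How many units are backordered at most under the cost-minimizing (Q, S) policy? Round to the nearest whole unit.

S* ≈ 36 rolls

Annual demand D = 15.3 × 360 = 5,508.
With planned backorders, Q* = √(2DS/H) · √((H+B)/B).
√(2DS/H) = √(2 × 5,508 × 73.7 / 14.7) = 235.010.
√((H+B)/B) = √((14.7+88.2)/88.2) = 1.0801.
Q* ≈ 253.840.
S* = Q* · H/(H+B) = 253.840 × 14.7/102.9 ≈ 36.263.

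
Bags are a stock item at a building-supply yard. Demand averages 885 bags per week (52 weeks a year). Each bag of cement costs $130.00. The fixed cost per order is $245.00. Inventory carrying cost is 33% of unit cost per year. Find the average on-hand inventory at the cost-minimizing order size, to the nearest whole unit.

Annual demand D = 885 × 52 = 46,020.
Holding cost H = 0.33 × $130.00 = $42.9000 per unit per year.
EOQ = √(2DS/H) = √(2 × 46,020 × 245 / 42.9) ≈ 725.01.
Average inventory = Q*/2 ≈ 725.01 / 2 = 362.504.

Average inventory ≈ 363 bags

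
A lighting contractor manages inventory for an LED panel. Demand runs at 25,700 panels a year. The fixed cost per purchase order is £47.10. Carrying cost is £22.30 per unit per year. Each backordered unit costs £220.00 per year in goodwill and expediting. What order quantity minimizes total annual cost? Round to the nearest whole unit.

Q* ≈ 346 panels

With planned backorders, Q* = √(2DS/H) · √((H+B)/B).
√(2DS/H) = √(2 × 25,700 × 47.1 / 22.3) = 329.488.
√((H+B)/B) = √((22.3+220)/220) = 1.0495.
Q* ≈ 345.784.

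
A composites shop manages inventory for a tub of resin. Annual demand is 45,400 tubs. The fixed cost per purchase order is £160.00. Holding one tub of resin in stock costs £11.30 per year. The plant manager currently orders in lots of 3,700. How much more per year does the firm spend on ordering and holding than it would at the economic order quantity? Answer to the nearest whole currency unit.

Extra cost ≈ £10,055 per year

EOQ = √(2DS/H) = √(2 × 45,400 × 160 / 11.3) ≈ 1133.87.
Cost at Q* = (D/Q*)S + (Q*/2)H = √(2DSH) ≈ £12,812.74.
Cost at Q = 3,700: (45,400/3,700)×160 + (3,700/2)×11.3 = £1,963.24 + £20,905.00 = £22,868.24.
Excess = £22,868.24 − £12,812.74 = £10,055.50.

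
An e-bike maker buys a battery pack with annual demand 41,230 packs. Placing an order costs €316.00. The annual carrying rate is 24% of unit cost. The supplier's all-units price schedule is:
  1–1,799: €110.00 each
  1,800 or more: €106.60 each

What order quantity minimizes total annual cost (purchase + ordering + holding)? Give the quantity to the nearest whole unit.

Holding cost per unit per year at price C is H = 0.24·C.
Candidates are each tier's EOQ (if it falls in that tier) and each price-break quantity.
EOQ at €110.00 = 993.5 (feasible in tier 1): TC = 41,230×€110.00 + (41,230/993.5)×316 + (993.5/2)×0.24×€110.00 = €4,561,528.12.
EOQ at €106.60 = 1009.2 < 1800, so use break Q=1800: TC = 41,230×€106.60 + (41,230/1800.0)×316 + (1800.0/2)×0.24×€106.60 = €4,425,381.76.
Lowest total cost is €4,425,381.76 at Q = 1800.0.

Q* ≈ 1,800 packs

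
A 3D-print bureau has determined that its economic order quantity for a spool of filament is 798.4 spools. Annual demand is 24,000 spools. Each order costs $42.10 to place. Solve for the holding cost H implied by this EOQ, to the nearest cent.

H ≈ $3.17

Squaring Q* = √(2DS/H) gives Q*² = 2DS/H.
From Q* = √(2DS/H): H = 2DS / Q*² = 2 × 24,000 × 42.1 / 798.4² = 3.1702.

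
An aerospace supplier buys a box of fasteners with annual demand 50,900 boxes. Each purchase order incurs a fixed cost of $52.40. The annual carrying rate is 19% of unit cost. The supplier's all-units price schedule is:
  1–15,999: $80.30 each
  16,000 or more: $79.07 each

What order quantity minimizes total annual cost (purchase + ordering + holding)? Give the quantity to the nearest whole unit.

Q* ≈ 591 boxes

Holding cost per unit per year at price C is H = 0.19·C.
Evaluate total cost at each tier's feasible EOQ or, if the EOQ is below the tier, at the tier's minimum quantity.
EOQ at $80.30 = 591.3 (feasible in tier 1): TC = 50,900×$80.30 + (50,900/591.3)×52.4 + (591.3/2)×0.19×$80.30 = $4,096,291.40.
EOQ at $79.07 = 595.9 < 16000, so use break Q=16000: TC = 50,900×$79.07 + (50,900/16000.0)×52.4 + (16000.0/2)×0.19×$79.07 = $4,145,016.10.
Lowest total cost is $4,096,291.40 at Q = 591.3.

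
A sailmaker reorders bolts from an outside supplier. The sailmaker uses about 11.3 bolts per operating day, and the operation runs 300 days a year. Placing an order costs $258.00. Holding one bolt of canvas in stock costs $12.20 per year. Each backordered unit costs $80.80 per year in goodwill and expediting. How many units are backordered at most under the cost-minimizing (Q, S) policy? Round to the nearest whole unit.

S* ≈ 53 bolts

Annual demand D = 11.3 × 300 = 3,390.
With planned backorders, Q* = √(2DS/H) · √((H+B)/B).
√(2DS/H) = √(2 × 3,390 × 258 / 12.2) = 378.656.
√((H+B)/B) = √((12.2+80.8)/80.8) = 1.0728.
Q* ≈ 406.238.
S* = Q* · H/(H+B) = 406.238 × 12.2/93 ≈ 53.291.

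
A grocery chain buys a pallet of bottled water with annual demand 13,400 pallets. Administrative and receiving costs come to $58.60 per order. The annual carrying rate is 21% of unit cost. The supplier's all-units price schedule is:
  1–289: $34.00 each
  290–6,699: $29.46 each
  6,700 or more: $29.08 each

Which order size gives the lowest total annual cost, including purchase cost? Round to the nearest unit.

Q* ≈ 504 pallets

Holding cost per unit per year at price C is H = 0.21·C.
Evaluate total cost at each tier's feasible EOQ or, if the EOQ is below the tier, at the tier's minimum quantity.
Tier 1 ($34.00): EOQ = 469.0 exceeds tier's upper bound 289, so this tier is dominated.
EOQ at $29.46 = 503.8 (feasible in tier 2): TC = 13,400×$29.46 + (13,400/503.8)×58.6 + (503.8/2)×0.21×$29.46 = $397,881.04.
EOQ at $29.08 = 507.1 < 6700, so use break Q=6700: TC = 13,400×$29.08 + (13,400/6700.0)×58.6 + (6700.0/2)×0.21×$29.08 = $410,246.98.
Lowest total cost is $397,881.04 at Q = 503.8.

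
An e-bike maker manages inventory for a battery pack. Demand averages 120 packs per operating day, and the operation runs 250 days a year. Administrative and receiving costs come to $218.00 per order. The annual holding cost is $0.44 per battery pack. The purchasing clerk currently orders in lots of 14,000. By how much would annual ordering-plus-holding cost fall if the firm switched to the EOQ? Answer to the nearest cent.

Extra cost ≈ $1,148.14 per year

Annual demand D = 120 × 250 = 30,000.
EOQ = √(2DS/H) = √(2 × 30,000 × 218 / 0.44) ≈ 5452.27.
Cost at Q* = (D/Q*)S + (Q*/2)H = √(2DSH) ≈ $2,399.00.
Cost at Q = 14,000: (30,000/14,000)×218 + (14,000/2)×0.44 = $467.14 + $3,080.00 = $3,547.14.
Excess = $3,547.14 − $2,399.00 = $1,148.14.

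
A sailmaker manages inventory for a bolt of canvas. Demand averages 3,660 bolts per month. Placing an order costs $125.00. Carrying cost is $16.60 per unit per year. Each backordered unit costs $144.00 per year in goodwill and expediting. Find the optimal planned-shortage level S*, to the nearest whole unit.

Annual demand D = 3,660 × 12 = 43,920.
With planned backorders, Q* = √(2DS/H) · √((H+B)/B).
√(2DS/H) = √(2 × 43,920 × 125 / 16.6) = 813.293.
√((H+B)/B) = √((16.6+144)/144) = 1.0561.
Q* ≈ 858.892.
S* = Q* · H/(H+B) = 858.892 × 16.6/160.6 ≈ 88.777.

S* ≈ 89 bolts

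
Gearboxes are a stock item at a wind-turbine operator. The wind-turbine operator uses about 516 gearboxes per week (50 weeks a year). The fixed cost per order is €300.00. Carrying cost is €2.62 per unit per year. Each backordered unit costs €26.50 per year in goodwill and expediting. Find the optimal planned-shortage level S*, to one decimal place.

Annual demand D = 516 × 50 = 25,800.
With planned backorders, Q* = √(2DS/H) · √((H+B)/B).
√(2DS/H) = √(2 × 25,800 × 300 / 2.62) = 2430.719.
√((H+B)/B) = √((2.62+26.5)/26.5) = 1.0483.
Q* ≈ 2548.048.
S* = Q* · H/(H+B) = 2548.048 × 2.62/29.12 ≈ 229.254.

S* ≈ 229.3 gearboxes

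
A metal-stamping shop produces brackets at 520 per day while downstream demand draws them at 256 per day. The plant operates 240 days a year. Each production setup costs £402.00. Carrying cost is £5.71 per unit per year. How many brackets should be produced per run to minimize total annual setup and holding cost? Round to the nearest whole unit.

Q* ≈ 4,128 brackets

Annual demand D = 256 × 240 = 61,440.
Production build-up factor (1 − d/p) = 1 − 256/520 = 0.5077.
Q* = √(2DS / (H(1 − d/p))) = √(2 × 61,440 × 402 / (5.71 × 0.5077)).
= √(49,397,760 / 2.8989) ≈ 4127.958.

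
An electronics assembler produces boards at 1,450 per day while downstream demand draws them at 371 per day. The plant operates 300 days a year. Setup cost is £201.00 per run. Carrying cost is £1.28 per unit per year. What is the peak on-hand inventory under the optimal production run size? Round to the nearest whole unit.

I_max ≈ 5,100 boards

Annual demand D = 371 × 300 = 111,300.
Production build-up factor (1 − d/p) = 1 − 371/1,450 = 0.7441.
Q* = √(2DS / (H(1 − d/p))) = √(2 × 111,300 × 201 / (1.28 × 0.7441)).
= √(44,742,600 / 0.9525) ≈ 6853.760.
Maximum inventory = Q*(1 − d/p) = 6853.760 × 0.7441 ≈ 5100.143.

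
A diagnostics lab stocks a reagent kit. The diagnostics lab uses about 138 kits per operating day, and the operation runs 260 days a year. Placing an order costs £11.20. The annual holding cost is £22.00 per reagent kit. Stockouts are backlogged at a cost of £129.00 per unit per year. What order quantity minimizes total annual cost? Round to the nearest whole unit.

Annual demand D = 138 × 260 = 35,880.
With planned backorders, Q* = √(2DS/H) · √((H+B)/B).
√(2DS/H) = √(2 × 35,880 × 11.2 / 22) = 191.134.
√((H+B)/B) = √((22+129)/129) = 1.0819.
Q* ≈ 206.791.

Q* ≈ 207 kits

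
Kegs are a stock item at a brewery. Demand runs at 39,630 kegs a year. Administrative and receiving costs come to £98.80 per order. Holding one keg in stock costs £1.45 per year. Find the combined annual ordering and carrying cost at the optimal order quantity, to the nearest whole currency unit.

TC* ≈ £3,370

Q* = √(2DS/H) = √(2 × 39,630 × 98.8 / 1.45) ≈ 2323.92.
At Q*, ordering cost (D/Q*)S equals holding cost (Q*/2)H, each = √(DSH/2).
Minimum total = √(2DSH) = √(2 × 39,630 × 98.8 × 1.45) ≈ 3369.687.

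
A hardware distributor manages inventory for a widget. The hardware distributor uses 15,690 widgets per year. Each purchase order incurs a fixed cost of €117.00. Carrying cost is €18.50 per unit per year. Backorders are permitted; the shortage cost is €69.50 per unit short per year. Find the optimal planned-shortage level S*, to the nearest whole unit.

S* ≈ 105 widgets

With planned backorders, Q* = √(2DS/H) · √((H+B)/B).
√(2DS/H) = √(2 × 15,690 × 117 / 18.5) = 445.485.
√((H+B)/B) = √((18.5+69.5)/69.5) = 1.1252.
Q* ≈ 501.282.
S* = Q* · H/(H+B) = 501.282 × 18.5/88 ≈ 105.383.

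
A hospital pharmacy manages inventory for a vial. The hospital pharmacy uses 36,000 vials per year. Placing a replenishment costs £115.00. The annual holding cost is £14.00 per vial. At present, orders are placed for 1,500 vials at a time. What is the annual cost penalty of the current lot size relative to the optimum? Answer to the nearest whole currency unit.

EOQ = √(2DS/H) = √(2 × 36,000 × 115 / 14) ≈ 769.04.
Cost at Q* = (D/Q*)S + (Q*/2)H = √(2DSH) ≈ £10,766.62.
Cost at Q = 1,500: (36,000/1,500)×115 + (1,500/2)×14 = £2,760.00 + £10,500.00 = £13,260.00.
Excess = £13,260.00 − £10,766.62 = £2,493.38.

Extra cost ≈ £2,493 per year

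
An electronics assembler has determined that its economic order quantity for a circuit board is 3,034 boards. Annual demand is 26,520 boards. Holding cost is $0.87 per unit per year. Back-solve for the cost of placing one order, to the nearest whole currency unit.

The basic EOQ model gives Q* = √(2DS/H); rearrange for the unknown.
From Q* = √(2DS/H): S = Q*²H / (2D) = 3,034² × 0.87 / (2 × 26,520) = 150.9895.

S ≈ $151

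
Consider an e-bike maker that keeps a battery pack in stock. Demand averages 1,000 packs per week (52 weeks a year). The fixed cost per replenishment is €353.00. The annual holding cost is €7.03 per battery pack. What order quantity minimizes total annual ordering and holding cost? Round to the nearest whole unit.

Annual demand D = 1,000 × 52 = 52,000.
EOQ = √(2DS / H) = √(2 × 52,000 × 353 / 7.03).
= √(36,712,000 / 7.03) = √5,222,190.6117 ≈ 2285.211.

Q* ≈ 2,285 packs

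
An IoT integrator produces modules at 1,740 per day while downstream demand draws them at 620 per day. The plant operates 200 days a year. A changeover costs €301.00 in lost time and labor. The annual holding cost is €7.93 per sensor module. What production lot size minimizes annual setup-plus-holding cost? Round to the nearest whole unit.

Annual demand D = 620 × 200 = 124,000.
Production build-up factor (1 − d/p) = 1 − 620/1,740 = 0.6437.
Q* = √(2DS / (H(1 − d/p))) = √(2 × 124,000 × 301 / (7.93 × 0.6437)).
= √(74,648,000 / 5.1044) ≈ 3824.178.

Q* ≈ 3,824 modules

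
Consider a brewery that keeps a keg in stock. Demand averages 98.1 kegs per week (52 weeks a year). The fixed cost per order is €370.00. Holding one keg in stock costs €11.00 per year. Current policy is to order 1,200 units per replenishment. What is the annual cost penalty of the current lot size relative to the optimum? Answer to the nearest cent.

Extra cost ≈ €1,728.98 per year

Annual demand D = 98.1 × 52 = 5,101.2.
EOQ = √(2DS/H) = √(2 × 5,101.2 × 370 / 11) ≈ 585.81.
Cost at Q* = (D/Q*)S + (Q*/2)H = √(2DSH) ≈ €6,443.89.
Cost at Q = 1,200: (5,101.2/1,200)×370 + (1,200/2)×11 = €1,572.87 + €6,600.00 = €8,172.87.
Excess = €8,172.87 − €6,443.89 = €1,728.98.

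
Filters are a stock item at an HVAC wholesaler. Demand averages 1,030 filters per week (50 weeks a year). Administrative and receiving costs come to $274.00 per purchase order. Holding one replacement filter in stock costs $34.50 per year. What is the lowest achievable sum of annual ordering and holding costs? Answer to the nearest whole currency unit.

TC* ≈ $31,204

Annual demand D = 1,030 × 50 = 51,500.
The optimal lot size = √(2DS/H) = √(2 × 51,500 × 274 / 34.5) ≈ 904.45.
At the optimum the two cost components are equal, so total cost = 2·(Q*/2)H = Q*·H.
Minimum total = √(2DSH) = √(2 × 51,500 × 274 × 34.5) ≈ 31203.509.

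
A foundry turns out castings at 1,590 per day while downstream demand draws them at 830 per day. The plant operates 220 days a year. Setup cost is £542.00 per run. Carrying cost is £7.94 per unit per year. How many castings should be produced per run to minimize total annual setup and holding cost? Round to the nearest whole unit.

Q* ≈ 7,222 castings

Annual demand D = 830 × 220 = 182,600.
Production build-up factor (1 − d/p) = 1 − 830/1,590 = 0.4780.
Q* = √(2DS / (H(1 − d/p))) = √(2 × 182,600 × 542 / (7.94 × 0.4780)).
= √(197,938,400 / 3.7952) ≈ 7221.818.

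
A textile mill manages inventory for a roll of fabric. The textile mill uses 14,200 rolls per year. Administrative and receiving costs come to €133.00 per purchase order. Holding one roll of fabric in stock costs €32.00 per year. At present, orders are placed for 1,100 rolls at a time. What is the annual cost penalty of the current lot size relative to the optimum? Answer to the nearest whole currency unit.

EOQ = √(2DS/H) = √(2 × 14,200 × 133 / 32) ≈ 343.57.
Cost at Q* = (D/Q*)S + (Q*/2)H = √(2DSH) ≈ €10,994.11.
Cost at Q = 1,100: (14,200/1,100)×133 + (1,100/2)×32 = €1,716.91 + €17,600.00 = €19,316.91.
Excess = €19,316.91 − €10,994.11 = €8,322.80.

Extra cost ≈ €8,323 per year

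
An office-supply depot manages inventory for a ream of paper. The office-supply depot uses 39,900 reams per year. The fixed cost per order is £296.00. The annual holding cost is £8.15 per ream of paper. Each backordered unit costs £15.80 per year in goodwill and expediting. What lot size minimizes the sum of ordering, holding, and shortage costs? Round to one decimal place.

With planned backorders, Q* = √(2DS/H) · √((H+B)/B).
√(2DS/H) = √(2 × 39,900 × 296 / 8.15) = 1702.427.
√((H+B)/B) = √((8.15+15.8)/15.8) = 1.2312.
Q* ≈ 2096.007.

Q* ≈ 2,096.0 reams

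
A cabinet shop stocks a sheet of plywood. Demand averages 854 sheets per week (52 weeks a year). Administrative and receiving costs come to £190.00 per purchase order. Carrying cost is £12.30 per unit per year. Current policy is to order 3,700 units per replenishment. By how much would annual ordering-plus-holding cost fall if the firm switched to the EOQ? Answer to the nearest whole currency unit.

Extra cost ≈ £10,628 per year

Annual demand D = 854 × 52 = 44,408.
EOQ = √(2DS/H) = √(2 × 44,408 × 190 / 12.3) ≈ 1171.30.
Cost at Q* = (D/Q*)S + (Q*/2)H = √(2DSH) ≈ £14,407.05.
Cost at Q = 3,700: (44,408/3,700)×190 + (3,700/2)×12.3 = £2,280.41 + £22,755.00 = £25,035.41.
Excess = £25,035.41 − £14,407.05 = £10,628.36.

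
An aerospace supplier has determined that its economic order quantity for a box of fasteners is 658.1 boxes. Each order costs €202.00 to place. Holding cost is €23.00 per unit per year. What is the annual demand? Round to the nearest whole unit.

D ≈ 24,656 boxes per year

Squaring Q* = √(2DS/H) gives Q*² = 2DS/H.
From Q* = √(2DS/H): D = Q*²H / (2S) = 658.1² × 23 / (2 × 202) = 24656.433.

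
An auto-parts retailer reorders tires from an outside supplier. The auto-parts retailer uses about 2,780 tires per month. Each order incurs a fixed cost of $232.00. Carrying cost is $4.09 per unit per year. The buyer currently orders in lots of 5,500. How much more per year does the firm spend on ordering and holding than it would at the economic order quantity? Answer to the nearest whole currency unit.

Annual demand D = 2,780 × 12 = 33,360.
EOQ = √(2DS/H) = √(2 × 33,360 × 232 / 4.09) ≈ 1945.41.
Cost at Q* = (D/Q*)S + (Q*/2)H = √(2DSH) ≈ $7,956.71.
Cost at Q = 5,500: (33,360/5,500)×232 + (5,500/2)×4.09 = $1,407.19 + $11,247.50 = $12,654.69.
Excess = $12,654.69 − $7,956.71 = $4,697.97.

Extra cost ≈ $4,698 per year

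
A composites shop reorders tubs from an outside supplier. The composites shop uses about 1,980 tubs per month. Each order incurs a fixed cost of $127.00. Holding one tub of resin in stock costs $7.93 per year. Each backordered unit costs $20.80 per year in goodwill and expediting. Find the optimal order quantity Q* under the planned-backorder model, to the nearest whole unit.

Q* ≈ 1,025 tubs

Annual demand D = 1,980 × 12 = 23,760.
With planned backorders, Q* = √(2DS/H) · √((H+B)/B).
√(2DS/H) = √(2 × 23,760 × 127 / 7.93) = 872.376.
√((H+B)/B) = √((7.93+20.8)/20.8) = 1.1753.
Q* ≈ 1025.273.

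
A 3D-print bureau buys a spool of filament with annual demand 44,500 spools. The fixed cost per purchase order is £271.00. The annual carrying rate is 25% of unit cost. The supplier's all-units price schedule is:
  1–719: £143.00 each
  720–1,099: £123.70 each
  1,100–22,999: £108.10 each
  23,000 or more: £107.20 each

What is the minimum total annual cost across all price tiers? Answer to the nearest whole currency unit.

Holding cost per unit per year at price C is H = 0.25·C.
For each price level, check whether its EOQ is feasible; otherwise the best quantity at that price is the breakpoint.
Tier 1 (£143.00): EOQ = 821.4 exceeds tier's upper bound 719, so this tier is dominated.
EOQ at £123.70 = 883.1 (feasible in tier 2): TC = 44,500×£123.70 + (44,500/883.1)×271 + (883.1/2)×0.25×£123.70 = £5,531,960.81.
EOQ at £108.10 = 944.7 < 1100, so use break Q=1100: TC = 44,500×£108.10 + (44,500/1100.0)×271 + (1100.0/2)×0.25×£108.10 = £4,836,276.93.
EOQ at £107.20 = 948.7 < 23000, so use break Q=23000: TC = 44,500×£107.20 + (44,500/23000.0)×271 + (23000.0/2)×0.25×£107.20 = £5,079,124.33.
Lowest total cost among the candidates is at Q = 1100.0.

TC* ≈ £4,836,277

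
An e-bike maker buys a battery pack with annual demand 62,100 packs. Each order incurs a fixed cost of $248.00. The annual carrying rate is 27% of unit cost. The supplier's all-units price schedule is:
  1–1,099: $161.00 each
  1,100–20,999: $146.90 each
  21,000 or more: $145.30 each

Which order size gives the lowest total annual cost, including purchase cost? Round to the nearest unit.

Q* ≈ 1,100 packs

Holding cost per unit per year at price C is H = 0.27·C.
Evaluate total cost at each tier's feasible EOQ or, if the EOQ is below the tier, at the tier's minimum quantity.
EOQ at $161.00 = 841.8 (feasible in tier 1): TC = 62,100×$161.00 + (62,100/841.8)×248 + (841.8/2)×0.27×$161.00 = $10,034,691.60.
EOQ at $146.90 = 881.2 < 1100, so use break Q=1100: TC = 62,100×$146.90 + (62,100/1100.0)×248 + (1100.0/2)×0.27×$146.90 = $9,158,305.38.
EOQ at $145.30 = 886.1 < 21000, so use break Q=21000: TC = 62,100×$145.30 + (62,100/21000.0)×248 + (21000.0/2)×0.27×$145.30 = $9,435,788.87.
Lowest total cost is $9,158,305.38 at Q = 1100.0.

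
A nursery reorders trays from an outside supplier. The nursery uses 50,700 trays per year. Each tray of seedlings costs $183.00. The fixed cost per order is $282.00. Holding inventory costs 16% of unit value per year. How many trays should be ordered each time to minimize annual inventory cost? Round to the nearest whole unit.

Q* ≈ 988 trays

Holding cost H = 0.16 × $183.00 = $29.2800 per unit per year.
EOQ = √(2DS / H) = √(2 × 50,700 × 282 / 29.28).
= √(28,594,800 / 29.28) = √976,598.3607 ≈ 988.230.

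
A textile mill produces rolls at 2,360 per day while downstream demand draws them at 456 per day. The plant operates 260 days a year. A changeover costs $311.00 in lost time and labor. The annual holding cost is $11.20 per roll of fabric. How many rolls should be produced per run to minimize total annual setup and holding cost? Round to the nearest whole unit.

Annual demand D = 456 × 260 = 118,560.
Production build-up factor (1 − d/p) = 1 − 456/2,360 = 0.8068.
Q* = √(2DS / (H(1 − d/p))) = √(2 × 118,560 × 311 / (11.2 × 0.8068)).
= √(73,744,320 / 9.0359) ≈ 2856.787.

Q* ≈ 2,857 rolls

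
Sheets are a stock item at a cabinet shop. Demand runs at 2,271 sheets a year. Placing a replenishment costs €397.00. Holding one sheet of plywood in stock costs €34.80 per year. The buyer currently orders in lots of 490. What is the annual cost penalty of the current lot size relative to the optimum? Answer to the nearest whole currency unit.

Extra cost ≈ €2,444 per year

EOQ = √(2DS/H) = √(2 × 2,271 × 397 / 34.8) ≈ 227.63.
Cost at Q* = (D/Q*)S + (Q*/2)H = √(2DSH) ≈ €7,921.52.
Cost at Q = 490: (2,271/490)×397 + (490/2)×34.8 = €1,839.97 + €8,526.00 = €10,365.97.
Excess = €10,365.97 − €7,921.52 = €2,444.45.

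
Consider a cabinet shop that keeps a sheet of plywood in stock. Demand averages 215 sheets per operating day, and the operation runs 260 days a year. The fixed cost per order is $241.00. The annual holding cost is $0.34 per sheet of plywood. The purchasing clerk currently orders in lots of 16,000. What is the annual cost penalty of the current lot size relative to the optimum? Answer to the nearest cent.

Annual demand D = 215 × 260 = 55,900.
EOQ = √(2DS/H) = √(2 × 55,900 × 241 / 0.34) ≈ 8902.05.
Cost at Q* = (D/Q*)S + (Q*/2)H = √(2DSH) ≈ $3,026.70.
Cost at Q = 16,000: (55,900/16,000)×241 + (16,000/2)×0.34 = $841.99 + $2,720.00 = $3,561.99.
Excess = $3,561.99 − $3,026.70 = $535.30.

Extra cost ≈ $535.30 per year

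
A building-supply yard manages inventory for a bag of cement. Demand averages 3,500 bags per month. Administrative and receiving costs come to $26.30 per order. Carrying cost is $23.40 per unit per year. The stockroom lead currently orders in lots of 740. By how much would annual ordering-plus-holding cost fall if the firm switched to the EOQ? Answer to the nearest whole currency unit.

Extra cost ≈ $2,961 per year

Annual demand D = 3,500 × 12 = 42,000.
EOQ = √(2DS/H) = √(2 × 42,000 × 26.3 / 23.4) ≈ 307.26.
Cost at Q* = (D/Q*)S + (Q*/2)H = √(2DSH) ≈ $7,189.94.
Cost at Q = 740: (42,000/740)×26.3 + (740/2)×23.4 = $1,492.70 + $8,658.00 = $10,150.70.
Excess = $10,150.70 − $7,189.94 = $2,960.76.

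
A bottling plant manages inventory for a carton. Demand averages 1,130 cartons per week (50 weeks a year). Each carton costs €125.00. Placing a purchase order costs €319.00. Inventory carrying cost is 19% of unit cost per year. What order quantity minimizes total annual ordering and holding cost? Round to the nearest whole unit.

Q* ≈ 1,232 cartons

Annual demand D = 1,130 × 50 = 56,500.
Holding cost H = 0.19 × €125.00 = €23.7500 per unit per year.
EOQ = √(2DS / H) = √(2 × 56,500 × 319 / 23.75).
= √(36,047,000 / 23.75) = √1,517,768.4211 ≈ 1231.977.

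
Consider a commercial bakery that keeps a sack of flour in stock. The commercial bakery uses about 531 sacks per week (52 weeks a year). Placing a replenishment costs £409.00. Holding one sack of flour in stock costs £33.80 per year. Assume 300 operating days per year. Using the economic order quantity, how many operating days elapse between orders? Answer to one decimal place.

T ≈ 8.9 days

Annual demand D = 531 × 52 = 27,612.
The optimal lot size = √(2DS/H) = √(2 × 27,612 × 409 / 33.8) ≈ 817.46.
Cycle time = Q*/D × 300 = 817.46 / 27,612 × 300 ≈ 8.882 days.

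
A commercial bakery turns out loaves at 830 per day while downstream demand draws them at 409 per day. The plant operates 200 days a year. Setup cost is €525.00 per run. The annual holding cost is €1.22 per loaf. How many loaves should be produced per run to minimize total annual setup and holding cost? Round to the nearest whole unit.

Q* ≈ 11,781 loaves

Annual demand D = 409 × 200 = 81,800.
Production build-up factor (1 − d/p) = 1 − 409/830 = 0.5072.
Q* = √(2DS / (H(1 − d/p))) = √(2 × 81,800 × 525 / (1.22 × 0.5072)).
= √(85,890,000 / 0.6188) ≈ 11781.196.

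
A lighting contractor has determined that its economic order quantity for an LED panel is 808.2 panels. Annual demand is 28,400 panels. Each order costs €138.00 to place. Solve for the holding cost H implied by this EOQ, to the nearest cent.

H ≈ €12.00

Invert the EOQ relation Q*² = 2DS/H.
From Q* = √(2DS/H): H = 2DS / Q*² = 2 × 28,400 × 138 / 808.2² = 12.0002.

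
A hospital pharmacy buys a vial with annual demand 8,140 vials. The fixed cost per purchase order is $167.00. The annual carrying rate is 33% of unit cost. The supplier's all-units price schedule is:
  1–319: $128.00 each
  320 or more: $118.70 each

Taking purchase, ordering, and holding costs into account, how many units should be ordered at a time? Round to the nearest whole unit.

Q* ≈ 320 vials

Holding cost per unit per year at price C is H = 0.33·C.
Evaluate total cost at each tier's feasible EOQ or, if the EOQ is below the tier, at the tier's minimum quantity.
EOQ at $128.00 = 253.7 (feasible in tier 1): TC = 8,140×$128.00 + (8,140/253.7)×167 + (253.7/2)×0.33×$128.00 = $1,052,636.36.
EOQ at $118.70 = 263.5 < 320, so use break Q=320: TC = 8,140×$118.70 + (8,140/320.0)×167 + (320.0/2)×0.33×$118.70 = $976,733.42.
Lowest total cost is $976,733.42 at Q = 320.0.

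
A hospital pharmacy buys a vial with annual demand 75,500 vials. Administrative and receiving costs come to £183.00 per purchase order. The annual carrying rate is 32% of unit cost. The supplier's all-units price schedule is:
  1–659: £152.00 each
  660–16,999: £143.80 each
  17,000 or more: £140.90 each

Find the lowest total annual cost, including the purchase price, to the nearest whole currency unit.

Holding cost per unit per year at price C is H = 0.32·C.
Evaluate total cost at each tier's feasible EOQ or, if the EOQ is below the tier, at the tier's minimum quantity.
Tier 1 (£152.00): EOQ = 753.7 exceeds tier's upper bound 659, so this tier is dominated.
EOQ at £143.80 = 774.9 (feasible in tier 2): TC = 75,500×£143.80 + (75,500/774.9)×183 + (774.9/2)×0.32×£143.80 = £10,892,558.94.
EOQ at £140.90 = 782.9 < 17000, so use break Q=17000: TC = 75,500×£140.90 + (75,500/17000.0)×183 + (17000.0/2)×0.32×£140.90 = £11,022,010.74.
Lowest total cost among the candidates is at Q = 774.9.

TC* ≈ £10,892,559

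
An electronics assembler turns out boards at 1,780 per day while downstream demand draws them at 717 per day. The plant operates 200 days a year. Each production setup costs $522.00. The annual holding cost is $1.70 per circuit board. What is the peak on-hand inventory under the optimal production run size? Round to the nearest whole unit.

I_max ≈ 7,252 boards

Annual demand D = 717 × 200 = 143,400.
Production build-up factor (1 − d/p) = 1 − 717/1,780 = 0.5972.
Q* = √(2DS / (H(1 − d/p))) = √(2 × 143,400 × 522 / (1.7 × 0.5972)).
= √(149,709,600 / 1.0152) ≈ 12143.496.
Maximum inventory = Q*(1 − d/p) = 12143.496 × 0.5972 ≈ 7251.987.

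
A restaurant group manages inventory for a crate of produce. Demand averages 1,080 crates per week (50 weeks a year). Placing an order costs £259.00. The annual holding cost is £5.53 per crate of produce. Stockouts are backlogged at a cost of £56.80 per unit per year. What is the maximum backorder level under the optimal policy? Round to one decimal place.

S* ≈ 209.0 crates

Annual demand D = 1,080 × 50 = 54,000.
With planned backorders, Q* = √(2DS/H) · √((H+B)/B).
√(2DS/H) = √(2 × 54,000 × 259 / 5.53) = 2249.050.
√((H+B)/B) = √((5.53+56.8)/56.8) = 1.0475.
Q* ≈ 2355.991.
S* = Q* · H/(H+B) = 2355.991 × 5.53/62.33 ≈ 209.027.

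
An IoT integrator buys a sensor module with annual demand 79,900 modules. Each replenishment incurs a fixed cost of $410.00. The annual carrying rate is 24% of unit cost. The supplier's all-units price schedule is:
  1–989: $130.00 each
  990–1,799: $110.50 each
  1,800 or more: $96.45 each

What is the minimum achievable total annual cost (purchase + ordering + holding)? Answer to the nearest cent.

Holding cost per unit per year at price C is H = 0.24·C.
For each price level, check whether its EOQ is feasible; otherwise the best quantity at that price is the breakpoint.
Tier 1 ($130.00): EOQ = 1449.1 exceeds tier's upper bound 989, so this tier is dominated.
EOQ at $110.50 = 1571.8 (feasible in tier 2): TC = 79,900×$110.50 + (79,900/1571.8)×410 + (1571.8/2)×0.24×$110.50 = $8,870,633.78.
EOQ at $96.45 = 1682.4 < 1800, so use break Q=1800: TC = 79,900×$96.45 + (79,900/1800.0)×410 + (1800.0/2)×0.24×$96.45 = $7,745,387.64.
Lowest total cost among the candidates is at Q = 1800.0.

TC* ≈ $7,745,387.64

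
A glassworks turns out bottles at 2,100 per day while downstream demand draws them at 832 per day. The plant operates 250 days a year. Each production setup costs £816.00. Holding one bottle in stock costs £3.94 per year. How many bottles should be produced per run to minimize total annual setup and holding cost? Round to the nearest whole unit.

Annual demand D = 832 × 250 = 208,000.
Production build-up factor (1 − d/p) = 1 − 832/2,100 = 0.6038.
Q* = √(2DS / (H(1 − d/p))) = √(2 × 208,000 × 816 / (3.94 × 0.6038)).
= √(339,456,000 / 2.379) ≈ 11945.206.

Q* ≈ 11,945 bottles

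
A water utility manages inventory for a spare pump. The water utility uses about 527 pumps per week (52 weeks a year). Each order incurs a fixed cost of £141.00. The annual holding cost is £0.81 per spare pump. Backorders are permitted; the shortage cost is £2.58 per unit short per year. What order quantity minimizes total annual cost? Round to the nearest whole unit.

Q* ≈ 3,541 pumps

Annual demand D = 527 × 52 = 27,404.
With planned backorders, Q* = √(2DS/H) · √((H+B)/B).
√(2DS/H) = √(2 × 27,404 × 141 / 0.81) = 3088.795.
√((H+B)/B) = √((0.81+2.58)/2.58) = 1.1463.
Q* ≈ 3540.618.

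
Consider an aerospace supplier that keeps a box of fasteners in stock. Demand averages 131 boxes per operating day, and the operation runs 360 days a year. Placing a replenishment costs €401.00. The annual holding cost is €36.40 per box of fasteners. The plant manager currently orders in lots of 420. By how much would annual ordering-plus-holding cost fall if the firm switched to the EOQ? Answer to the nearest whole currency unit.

Annual demand D = 131 × 360 = 47,160.
EOQ = √(2DS/H) = √(2 × 47,160 × 401 / 36.4) ≈ 1019.35.
Cost at Q* = (D/Q*)S + (Q*/2)H = √(2DSH) ≈ €37,104.35.
Cost at Q = 420: (47,160/420)×401 + (420/2)×36.4 = €45,026.57 + €7,644.00 = €52,670.57.
Excess = €52,670.57 − €37,104.35 = €15,566.23.

Extra cost ≈ €15,566 per year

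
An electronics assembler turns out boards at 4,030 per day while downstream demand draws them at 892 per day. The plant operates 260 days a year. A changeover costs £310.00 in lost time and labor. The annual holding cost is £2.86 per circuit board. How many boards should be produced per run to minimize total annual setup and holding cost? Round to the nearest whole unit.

Q* ≈ 8,035 boards

Annual demand D = 892 × 260 = 231,920.
Production build-up factor (1 − d/p) = 1 − 892/4,030 = 0.7787.
Q* = √(2DS / (H(1 − d/p))) = √(2 × 231,920 × 310 / (2.86 × 0.7787)).
= √(143,790,400 / 2.227) ≈ 8035.409.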